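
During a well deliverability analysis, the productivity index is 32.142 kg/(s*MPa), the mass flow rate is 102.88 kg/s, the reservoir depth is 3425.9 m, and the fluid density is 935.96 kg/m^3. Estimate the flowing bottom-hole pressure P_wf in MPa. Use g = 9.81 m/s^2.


Step 1: P_i = rho*g*h/1e6 = 935.96*9.81*3425.9/1e6 = 31.45582 MPa
Step 2: P_wf = P_i - mdot/PI = 31.45582 - 102.88/32.142 = 28.255 MPa
P_wf = 28.255 MPa


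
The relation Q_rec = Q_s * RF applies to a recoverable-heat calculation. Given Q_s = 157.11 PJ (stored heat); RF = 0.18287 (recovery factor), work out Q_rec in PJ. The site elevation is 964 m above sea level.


Q_rec = Q_s * RF
Q_rec = 157.11 * 0.18287
Q_rec = 28.731 PJ


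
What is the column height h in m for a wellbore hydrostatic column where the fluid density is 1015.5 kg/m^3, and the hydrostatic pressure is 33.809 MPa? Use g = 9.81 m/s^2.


h = P * 1e6 / (g * rho)
h = 33.809 * 1e6 / (9.81 * 1015.5)
h = 3393.8 m


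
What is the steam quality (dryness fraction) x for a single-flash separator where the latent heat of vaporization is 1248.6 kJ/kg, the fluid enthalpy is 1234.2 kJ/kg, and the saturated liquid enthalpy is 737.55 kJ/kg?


x = (h - hf) / hfg
x = (1234.2 - 737.55) / 1248.6
x = 0.39777


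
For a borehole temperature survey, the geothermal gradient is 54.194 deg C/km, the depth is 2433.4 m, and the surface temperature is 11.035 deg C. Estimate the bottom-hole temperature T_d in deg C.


T_d = T_surf + grad * d / 1000
T_d = 11.035 + 54.194 * 2433.4 / 1000
T_d = 142.91 deg C


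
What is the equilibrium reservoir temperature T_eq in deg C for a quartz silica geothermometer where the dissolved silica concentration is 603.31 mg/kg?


T_eq = 1309 / (5.19 - log10(SiO2)) - 273.15
T_eq = 1309 / (5.19 - log10(603.31)) - 273.15
T_eq = 270.13 deg C


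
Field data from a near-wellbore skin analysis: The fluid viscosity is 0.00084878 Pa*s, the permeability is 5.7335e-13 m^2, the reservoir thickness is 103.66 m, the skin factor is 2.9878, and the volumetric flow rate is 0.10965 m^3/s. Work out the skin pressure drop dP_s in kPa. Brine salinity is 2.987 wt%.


dP_s = S * q * mu / (2*pi*k*hr) / 1000
dP_s = 2.9878 * 0.10965 * 0.00084878 / (2*pi*5.7335e-13*103.66) / 1000
dP_s = 744.64 kPa


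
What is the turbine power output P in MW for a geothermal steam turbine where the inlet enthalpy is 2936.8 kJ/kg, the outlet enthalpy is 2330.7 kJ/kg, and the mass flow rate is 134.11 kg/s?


P = mdot * (h_in - h_out) / 1000
P = 134.11 * (2936.8 - 2330.7) / 1000
P = 81.284 MW


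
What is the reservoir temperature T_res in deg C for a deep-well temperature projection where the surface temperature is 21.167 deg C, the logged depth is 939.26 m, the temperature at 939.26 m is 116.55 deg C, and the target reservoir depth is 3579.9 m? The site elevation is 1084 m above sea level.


Step 1: grad = (T_d1 - T_surf)/d1 * 1000 = (116.55 - 21.167)/939.26 * 1000 = 101.5512 deg C/km
Step 2: T_res = T_surf + grad*d2/1000 = 21.167 + 101.5512*3579.9/1000 = 384.71 deg C
T_res = 384.71 deg C


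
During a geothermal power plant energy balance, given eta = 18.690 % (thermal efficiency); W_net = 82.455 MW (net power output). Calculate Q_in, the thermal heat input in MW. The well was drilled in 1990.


Q_in = W_net / (eta / 100)
Q_in = 82.455 / (18.690 / 100)
Q_in = 441.17 MW


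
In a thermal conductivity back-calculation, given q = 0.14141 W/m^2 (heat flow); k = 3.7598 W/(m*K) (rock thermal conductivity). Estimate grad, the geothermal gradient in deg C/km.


grad = q / k * 1000
grad = 0.14141 / 3.7598 * 1000
grad = 37.611 deg C/km


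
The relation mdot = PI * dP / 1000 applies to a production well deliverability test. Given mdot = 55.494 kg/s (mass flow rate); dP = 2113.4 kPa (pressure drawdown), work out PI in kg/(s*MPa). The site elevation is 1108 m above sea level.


PI = mdot * 1000 / dP
PI = 55.494 * 1000 / 2113.4
PI = 26.258 kg/(s*MPa)


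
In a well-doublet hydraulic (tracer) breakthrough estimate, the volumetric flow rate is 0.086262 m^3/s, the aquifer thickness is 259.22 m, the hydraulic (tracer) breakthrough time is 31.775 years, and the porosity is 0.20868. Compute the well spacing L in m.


L = sqrt(t_bt*365.25*86400*3*Qv / (pi*hr*phi))
L = sqrt(31.775*365.25*86400*3*0.086262 / (pi*259.22*0.20868))
L = 1235.7 m


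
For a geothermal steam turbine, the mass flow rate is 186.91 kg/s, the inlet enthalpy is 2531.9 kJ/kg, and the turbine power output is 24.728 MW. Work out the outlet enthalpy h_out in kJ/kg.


h_out = h_in - P * 1000 / mdot
h_out = 2531.9 - 24.728 * 1000 / 186.91
h_out = 2399.6 kJ/kg


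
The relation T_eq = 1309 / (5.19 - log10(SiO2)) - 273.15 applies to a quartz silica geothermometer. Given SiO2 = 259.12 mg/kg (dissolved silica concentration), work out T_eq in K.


T_eq = 1309 / (5.19 - log10(SiO2)) - 273.15
T_eq = 1309 / (5.19 - log10(259.12)) - 273.15
T_eq = 198.3070 deg C
Convert to K: 198.3070 + 273.15 = 471.46 K
T_eq = 471.46 K


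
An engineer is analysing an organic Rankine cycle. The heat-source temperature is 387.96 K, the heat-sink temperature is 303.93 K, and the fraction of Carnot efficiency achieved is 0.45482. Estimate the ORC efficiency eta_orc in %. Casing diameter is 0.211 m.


eta_orc = (1 - Tc/Th) * f * 100
eta_orc = (1 - 303.93/387.96) * 0.45482 * 100
eta_orc = 9.8512 %


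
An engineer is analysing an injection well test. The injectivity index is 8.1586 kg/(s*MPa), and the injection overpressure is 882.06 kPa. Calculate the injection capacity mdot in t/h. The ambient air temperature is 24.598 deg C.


mdot = II * dP / 1000
mdot = 8.1586 * 882.06 / 1000
mdot = 7.196375 kg/s
Convert: 7.196375 kg/s * 3.6 = 25.907 t/h
mdot = 25.907 t/h


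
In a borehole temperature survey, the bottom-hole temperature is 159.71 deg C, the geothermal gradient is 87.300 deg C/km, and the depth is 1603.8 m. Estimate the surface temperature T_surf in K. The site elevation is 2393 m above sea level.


T_surf = T_d - grad * d / 1000
T_surf = 159.71 - 87.300 * 1603.8 / 1000
T_surf = 19.69826 deg C
Convert to K: 19.69826 + 273.15 = 292.85 K
T_surf = 292.85 K


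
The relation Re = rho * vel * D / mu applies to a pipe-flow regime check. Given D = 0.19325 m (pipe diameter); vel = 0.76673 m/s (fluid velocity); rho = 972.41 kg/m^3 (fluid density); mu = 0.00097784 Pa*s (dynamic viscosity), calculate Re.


Re = rho * vel * D / mu
Re = 972.41 * 0.76673 * 0.19325 / 0.00097784
Re = 1.4735e+05


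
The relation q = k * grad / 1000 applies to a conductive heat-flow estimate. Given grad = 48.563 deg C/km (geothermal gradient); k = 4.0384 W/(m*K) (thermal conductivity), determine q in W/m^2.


q = k * grad / 1000
q = 4.0384 * 48.563 / 1000
q = 0.19612 W/m^2


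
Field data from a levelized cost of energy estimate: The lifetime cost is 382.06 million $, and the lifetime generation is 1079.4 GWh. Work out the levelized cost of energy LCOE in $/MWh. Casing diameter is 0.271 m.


LCOE = C_tot / E_tot * 100
LCOE = 382.06 / 1079.4 * 100
LCOE = 35.39559 cents/kWh
Convert: 35.39559 cents/kWh * 10.0 = 353.96 $/MWh
LCOE = 353.96 $/MWh


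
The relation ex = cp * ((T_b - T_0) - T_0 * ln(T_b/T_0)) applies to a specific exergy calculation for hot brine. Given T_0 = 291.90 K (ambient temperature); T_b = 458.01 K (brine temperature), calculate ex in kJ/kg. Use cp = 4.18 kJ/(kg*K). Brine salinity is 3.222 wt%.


ex = cp * ((T_b - T_0) - T_0 * ln(T_b/T_0))
ex = 4.18 * ((458.01 - 291.90) - 291.90 * ln(458.01/291.90))
ex = 144.69 kJ/kg


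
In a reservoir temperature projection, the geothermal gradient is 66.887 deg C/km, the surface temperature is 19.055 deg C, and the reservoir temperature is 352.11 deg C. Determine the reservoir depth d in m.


d = (T_res - T_surf) / grad * 1000
d = (352.11 - 19.055) / 66.887 * 1000
d = 4979.4 m


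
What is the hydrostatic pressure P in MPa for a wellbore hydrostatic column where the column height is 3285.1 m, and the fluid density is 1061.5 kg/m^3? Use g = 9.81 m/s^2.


P = rho * g * h / 1e6
P = 1061.5 * 9.81 * 3285.1 / 1e6
P = 34.209 MPa


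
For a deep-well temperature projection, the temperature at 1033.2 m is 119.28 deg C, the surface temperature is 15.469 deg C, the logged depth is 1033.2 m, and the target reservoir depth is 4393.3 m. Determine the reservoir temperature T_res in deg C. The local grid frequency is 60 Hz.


Step 1: grad = (T_d1 - T_surf)/d1 * 1000 = (119.28 - 15.469)/1033.2 * 1000 = 100.4752 deg C/km
Step 2: T_res = T_surf + grad*d2/1000 = 15.469 + 100.4752*4393.3/1000 = 456.89 deg C
T_res = 456.89 deg C


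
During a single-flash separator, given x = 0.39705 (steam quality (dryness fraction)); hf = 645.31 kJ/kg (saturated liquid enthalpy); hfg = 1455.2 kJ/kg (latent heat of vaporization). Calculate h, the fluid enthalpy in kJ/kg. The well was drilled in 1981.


h = hf + x * hfg
h = 645.31 + 0.39705 * 1455.2
h = 1223.1 kJ/kg


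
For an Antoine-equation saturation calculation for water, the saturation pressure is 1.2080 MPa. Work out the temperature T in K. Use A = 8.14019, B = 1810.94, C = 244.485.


T = B / (A - log10(P_sat * 760 / 0.101325)) - C
T = 1810.94 / (8.14019 - log10(1.2080 * 760 / 0.101325)) - 244.485
T = 188.4408 deg C
Convert to K: 188.4408 + 273.15 = 461.59 K
T = 461.59 K


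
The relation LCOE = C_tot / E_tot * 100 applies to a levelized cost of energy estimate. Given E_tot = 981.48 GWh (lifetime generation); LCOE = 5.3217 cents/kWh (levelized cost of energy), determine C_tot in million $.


C_tot = LCOE / 100 * E_tot
C_tot = 5.3217 / 100 * 981.48
C_tot = 52.231 million $


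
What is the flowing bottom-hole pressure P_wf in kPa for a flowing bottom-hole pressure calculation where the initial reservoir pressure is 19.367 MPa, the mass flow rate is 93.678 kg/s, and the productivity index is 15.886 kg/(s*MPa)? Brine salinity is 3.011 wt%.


P_wf = P_i - mdot / PI
P_wf = 19.367 - 93.678 / 15.886
P_wf = 13.47011 MPa
Convert: 13.47011 MPa * 1000.0 = 13470 kPa
P_wf = 13470 kPa


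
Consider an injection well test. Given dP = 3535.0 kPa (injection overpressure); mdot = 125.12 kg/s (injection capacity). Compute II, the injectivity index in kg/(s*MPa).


II = mdot * 1000 / dP
II = 125.12 * 1000 / 3535.0
II = 35.395 kg/(s*MPa)


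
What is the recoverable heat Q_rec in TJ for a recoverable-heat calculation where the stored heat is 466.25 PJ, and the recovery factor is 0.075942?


Q_rec = Q_s * RF
Q_rec = 466.25 * 0.075942
Q_rec = 35.40796 PJ
Convert: 35.40796 PJ * 1000.0 = 35408 TJ
Q_rec = 35408 TJ


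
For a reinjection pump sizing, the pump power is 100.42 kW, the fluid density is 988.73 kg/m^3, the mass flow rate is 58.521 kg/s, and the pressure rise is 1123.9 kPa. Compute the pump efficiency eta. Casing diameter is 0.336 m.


eta = mdot * dP / (rho * P_pump)
eta = 58.521 * 1123.9 / (988.73 * 100.42)
eta = 0.66243


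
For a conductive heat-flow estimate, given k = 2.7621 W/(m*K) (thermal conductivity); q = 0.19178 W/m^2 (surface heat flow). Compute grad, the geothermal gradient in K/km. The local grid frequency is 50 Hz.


grad = q * 1000 / k
grad = 0.19178 * 1000 / 2.7621
grad = 69.43268 deg C/km
Convert: 69.43268 deg C/km * 1.0 = 69.433 K/km
grad = 69.433 K/km


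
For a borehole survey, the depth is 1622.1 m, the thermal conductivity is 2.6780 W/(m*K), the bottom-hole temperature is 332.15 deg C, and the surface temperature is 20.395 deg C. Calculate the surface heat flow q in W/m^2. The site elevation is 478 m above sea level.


Step 1: grad = (T_d - T_surf)/d * 1000 = (332.15 - 20.395)/1622.1 * 1000 = 192.1922 deg C/km
Step 2: q = k * grad / 1000 = 2.678 * 192.1922 / 1000 = 0.51469 W/m^2
q = 0.51469 W/m^2


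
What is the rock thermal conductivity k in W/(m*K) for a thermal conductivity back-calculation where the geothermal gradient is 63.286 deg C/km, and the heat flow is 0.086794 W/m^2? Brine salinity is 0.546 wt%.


k = q / (grad / 1000)
k = 0.086794 / (63.286 / 1000)
k = 1.3715 W/(m*K)


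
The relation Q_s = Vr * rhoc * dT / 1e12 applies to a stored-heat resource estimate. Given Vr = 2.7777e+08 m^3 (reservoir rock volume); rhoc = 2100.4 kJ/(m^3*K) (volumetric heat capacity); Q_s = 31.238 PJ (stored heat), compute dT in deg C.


dT = Q_s * 1e12 / (Vr * rhoc)
dT = 31.238 * 1e12 / (2.7777e+08 * 2100.4)
dT = 53.54216 K
Convert (temperature difference, 1 K = 1 deg C): 53.54216 K = 53.54216 deg C
dT = 53.542 deg C


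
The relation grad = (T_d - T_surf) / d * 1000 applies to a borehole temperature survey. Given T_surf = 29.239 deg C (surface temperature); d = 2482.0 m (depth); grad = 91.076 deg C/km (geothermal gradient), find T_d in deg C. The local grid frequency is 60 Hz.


T_d = T_surf + grad * d / 1000
T_d = 29.239 + 91.076 * 2482.0 / 1000
T_d = 255.29 deg C


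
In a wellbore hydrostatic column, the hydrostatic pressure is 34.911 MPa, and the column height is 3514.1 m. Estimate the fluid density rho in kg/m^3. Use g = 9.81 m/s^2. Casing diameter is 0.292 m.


rho = P * 1e6 / (g * h)
rho = 34.911 * 1e6 / (9.81 * 3514.1)
rho = 1012.7 kg/m^3


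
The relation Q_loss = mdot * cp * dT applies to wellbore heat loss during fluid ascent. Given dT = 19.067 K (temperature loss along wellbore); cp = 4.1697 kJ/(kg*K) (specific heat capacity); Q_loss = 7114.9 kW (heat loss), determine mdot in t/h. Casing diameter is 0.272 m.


mdot = Q_loss / (cp * dT)
mdot = 7114.9 / (4.1697 * 19.067)
mdot = 89.49147 kg/s
Convert: 89.49147 kg/s * 3.6 = 322.17 t/h
mdot = 322.17 t/h


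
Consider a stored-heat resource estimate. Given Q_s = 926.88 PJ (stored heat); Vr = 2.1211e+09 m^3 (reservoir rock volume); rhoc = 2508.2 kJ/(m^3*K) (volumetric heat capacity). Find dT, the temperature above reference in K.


dT = Q_s * 1e12 / (Vr * rhoc)
dT = 926.88 * 1e12 / (2.1211e+09 * 2508.2)
dT = 174.22 K


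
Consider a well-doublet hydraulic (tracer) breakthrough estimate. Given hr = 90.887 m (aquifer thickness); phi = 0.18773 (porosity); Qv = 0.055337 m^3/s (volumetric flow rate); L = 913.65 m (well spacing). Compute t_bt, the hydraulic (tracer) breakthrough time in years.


t_bt = pi * hr * phi * L^2 / (3 * Qv) / (365.25*86400)
t_bt = pi * 90.887 * 0.18773 * 913.65^2 / (3 * 0.055337) / (365.25*86400)
t_bt = 8.5409 years


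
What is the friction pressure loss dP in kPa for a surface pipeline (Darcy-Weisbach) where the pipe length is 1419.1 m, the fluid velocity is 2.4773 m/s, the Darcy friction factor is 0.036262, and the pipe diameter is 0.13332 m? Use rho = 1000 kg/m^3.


dP = f * (L/D) * (rho*vel^2/2) / 1000
dP = 0.036262 * (1419.1/0.13332) * (1000*2.4773^2/2) / 1000
dP = 1184.4 kPa


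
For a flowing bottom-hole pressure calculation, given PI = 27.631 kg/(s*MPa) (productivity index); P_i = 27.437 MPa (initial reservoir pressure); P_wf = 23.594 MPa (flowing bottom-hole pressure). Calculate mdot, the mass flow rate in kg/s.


mdot = (P_i - P_wf) * PI
mdot = (27.437 - 23.594) * 27.631
mdot = 106.19 kg/s


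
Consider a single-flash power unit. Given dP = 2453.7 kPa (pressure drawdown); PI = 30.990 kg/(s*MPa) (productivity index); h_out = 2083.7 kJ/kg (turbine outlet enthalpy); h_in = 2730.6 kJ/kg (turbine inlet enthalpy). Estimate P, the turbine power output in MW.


Step 1: mdot = PI * dP / 1000 = 30.99 * 2453.7 / 1000 = 76.04016 kg/s
Step 2: P = mdot*(h_in - h_out)/1000 = 76.04016*(2730.6 - 2083.7)/1000 = 49.190 MW
P = 49.190 MW


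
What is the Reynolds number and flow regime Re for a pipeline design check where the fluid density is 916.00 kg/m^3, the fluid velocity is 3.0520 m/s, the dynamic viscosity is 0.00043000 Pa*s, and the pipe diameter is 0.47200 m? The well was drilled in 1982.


Step 1: Re = rho*vel*D/mu = 916.0*3.052*0.472/0.00043 = 3.0687e+06
Step 2: Re = 3.0687e+06 > 4000, so flow is turbulent.
Re = 3.0687e+06 (turbulent)


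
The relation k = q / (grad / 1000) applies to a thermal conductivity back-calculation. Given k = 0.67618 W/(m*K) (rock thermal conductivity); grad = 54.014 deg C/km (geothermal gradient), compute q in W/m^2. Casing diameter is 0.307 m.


q = k * grad / 1000
q = 0.67618 * 54.014 / 1000
q = 0.036523 W/m^2


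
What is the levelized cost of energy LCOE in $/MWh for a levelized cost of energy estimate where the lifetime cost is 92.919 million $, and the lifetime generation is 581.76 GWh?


LCOE = C_tot / E_tot * 100
LCOE = 92.919 / 581.76 * 100
LCOE = 15.97205 cents/kWh
Convert: 15.97205 cents/kWh * 10.0 = 159.72 $/MWh
LCOE = 159.72 $/MWh


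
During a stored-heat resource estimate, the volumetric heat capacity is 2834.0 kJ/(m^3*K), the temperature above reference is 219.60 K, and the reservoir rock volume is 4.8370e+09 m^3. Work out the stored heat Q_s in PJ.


Q_s = Vr * rhoc * dT / 1e12
Q_s = 4.8370e+09 * 2834.0 * 219.60 / 1e12
Q_s = 3010.3 PJ


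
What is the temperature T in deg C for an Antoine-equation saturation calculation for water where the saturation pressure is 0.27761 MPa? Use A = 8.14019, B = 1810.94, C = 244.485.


T = B / (A - log10(P_sat * 760 / 0.101325)) - C
T = 1810.94 / (8.14019 - log10(0.27761 * 760 / 0.101325)) - 244.485
T = 131.10 deg C


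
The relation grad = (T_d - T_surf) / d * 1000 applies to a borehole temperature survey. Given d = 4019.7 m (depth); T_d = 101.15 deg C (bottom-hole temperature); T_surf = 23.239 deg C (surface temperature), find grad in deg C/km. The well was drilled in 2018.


grad = (T_d - T_surf) / d * 1000
grad = (101.15 - 23.239) / 4019.7 * 1000
grad = 19.382 deg C/km


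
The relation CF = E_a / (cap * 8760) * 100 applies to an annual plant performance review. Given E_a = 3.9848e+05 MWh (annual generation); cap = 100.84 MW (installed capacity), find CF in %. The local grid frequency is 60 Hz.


CF = E_a / (cap * 8760) * 100
CF = 3.9848e+05 / (100.84 * 8760) * 100
CF = 45.110 %


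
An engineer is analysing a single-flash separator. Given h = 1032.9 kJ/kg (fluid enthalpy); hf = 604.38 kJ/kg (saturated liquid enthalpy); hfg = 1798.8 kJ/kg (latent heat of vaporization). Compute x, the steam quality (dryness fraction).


x = (h - hf) / hfg
x = (1032.9 - 604.38) / 1798.8
x = 0.23823


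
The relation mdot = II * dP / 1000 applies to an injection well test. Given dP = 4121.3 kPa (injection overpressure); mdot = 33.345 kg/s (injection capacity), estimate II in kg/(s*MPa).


II = mdot * 1000 / dP
II = 33.345 * 1000 / 4121.3
II = 8.0909 kg/(s*MPa)


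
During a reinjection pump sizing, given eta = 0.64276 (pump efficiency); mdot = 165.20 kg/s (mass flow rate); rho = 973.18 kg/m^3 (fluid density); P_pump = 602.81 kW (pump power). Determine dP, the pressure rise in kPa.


dP = P_pump * rho * eta / mdot
dP = 602.81 * 973.18 * 0.64276 / 165.20
dP = 2282.5 kPa


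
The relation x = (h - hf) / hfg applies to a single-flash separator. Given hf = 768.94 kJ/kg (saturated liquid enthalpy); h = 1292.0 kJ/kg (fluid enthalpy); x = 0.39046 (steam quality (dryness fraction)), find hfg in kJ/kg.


hfg = (h - hf) / x
hfg = (1292.0 - 768.94) / 0.39046
hfg = 1339.6 kJ/kg


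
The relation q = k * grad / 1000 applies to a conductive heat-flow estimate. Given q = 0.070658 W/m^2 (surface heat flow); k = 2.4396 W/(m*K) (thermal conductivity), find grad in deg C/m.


grad = q * 1000 / k
grad = 0.070658 * 1000 / 2.4396
grad = 28.96294 deg C/km
Convert: 28.96294 deg C/km * 0.001 = 0.028963 deg C/m
grad = 0.028963 deg C/m


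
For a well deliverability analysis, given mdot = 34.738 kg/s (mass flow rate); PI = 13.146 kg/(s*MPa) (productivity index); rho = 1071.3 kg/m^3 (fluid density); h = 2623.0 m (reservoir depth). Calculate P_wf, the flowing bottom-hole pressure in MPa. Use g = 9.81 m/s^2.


Step 1: P_i = rho*g*h/1e6 = 1071.3*9.81*2623.0/1e6 = 27.56630 MPa
Step 2: P_wf = P_i - mdot/PI = 27.56630 - 34.738/13.146 = 24.924 MPa
P_wf = 24.924 MPa


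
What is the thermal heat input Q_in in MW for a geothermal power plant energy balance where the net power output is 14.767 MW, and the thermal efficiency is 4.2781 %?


Q_in = W_net / (eta / 100)
Q_in = 14.767 / (4.2781 / 100)
Q_in = 345.18 MW


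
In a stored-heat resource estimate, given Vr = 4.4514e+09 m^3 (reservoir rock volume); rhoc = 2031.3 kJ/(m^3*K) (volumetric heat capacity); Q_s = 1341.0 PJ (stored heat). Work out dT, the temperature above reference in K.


dT = Q_s * 1e12 / (Vr * rhoc)
dT = 1341.0 * 1e12 / (4.4514e+09 * 2031.3)
dT = 148.31 K


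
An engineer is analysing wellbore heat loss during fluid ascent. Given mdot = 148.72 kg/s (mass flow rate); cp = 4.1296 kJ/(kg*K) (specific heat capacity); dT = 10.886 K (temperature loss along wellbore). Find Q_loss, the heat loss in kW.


Q_loss = mdot * cp * dT
Q_loss = 148.72 * 4.1296 * 10.886
Q_loss = 6685.7 kW


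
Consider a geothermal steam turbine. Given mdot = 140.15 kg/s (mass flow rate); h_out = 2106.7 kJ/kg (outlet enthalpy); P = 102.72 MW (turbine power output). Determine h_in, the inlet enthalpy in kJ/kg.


h_in = h_out + P * 1000 / mdot
h_in = 2106.7 + 102.72 * 1000 / 140.15
h_in = 2839.6 kJ/kg


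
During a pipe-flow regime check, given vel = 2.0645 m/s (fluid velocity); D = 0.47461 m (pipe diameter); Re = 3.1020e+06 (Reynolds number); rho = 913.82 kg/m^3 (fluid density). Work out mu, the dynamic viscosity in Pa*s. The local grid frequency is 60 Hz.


mu = rho * vel * D / Re
mu = 913.82 * 2.0645 * 0.47461 / 3.1020e+06
mu = 0.00028865 Pa*s


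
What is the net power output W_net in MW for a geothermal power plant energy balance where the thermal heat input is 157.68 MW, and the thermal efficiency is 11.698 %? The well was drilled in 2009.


W_net = eta / 100 * Q_in
W_net = 11.698 / 100 * 157.68
W_net = 18.445 MW


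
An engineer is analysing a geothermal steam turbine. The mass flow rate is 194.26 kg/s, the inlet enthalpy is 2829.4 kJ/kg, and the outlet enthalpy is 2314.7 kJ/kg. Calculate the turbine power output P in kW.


P = mdot * (h_in - h_out) / 1000
P = 194.26 * (2829.4 - 2314.7) / 1000
P = 99.98562 MW
Convert: 99.98562 MW * 1000.0 = 99986 kW
P = 99986 kW


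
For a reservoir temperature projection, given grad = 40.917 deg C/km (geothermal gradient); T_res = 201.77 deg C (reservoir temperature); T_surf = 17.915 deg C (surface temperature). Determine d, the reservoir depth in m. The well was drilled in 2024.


d = (T_res - T_surf) / grad * 1000
d = (201.77 - 17.915) / 40.917 * 1000
d = 4493.4 m


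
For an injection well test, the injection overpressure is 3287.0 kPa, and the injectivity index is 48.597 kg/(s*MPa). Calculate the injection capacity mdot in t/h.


mdot = II * dP / 1000
mdot = 48.597 * 3287.0 / 1000
mdot = 159.7383 kg/s
Convert: 159.7383 kg/s * 3.6 = 575.06 t/h
mdot = 575.06 t/h


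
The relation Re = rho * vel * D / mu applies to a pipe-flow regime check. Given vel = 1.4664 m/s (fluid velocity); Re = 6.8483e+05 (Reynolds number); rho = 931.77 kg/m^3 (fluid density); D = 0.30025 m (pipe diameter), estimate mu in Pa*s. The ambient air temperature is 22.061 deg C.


mu = rho * vel * D / Re
mu = 931.77 * 1.4664 * 0.30025 / 6.8483e+05
mu = 0.00059905 Pa*s


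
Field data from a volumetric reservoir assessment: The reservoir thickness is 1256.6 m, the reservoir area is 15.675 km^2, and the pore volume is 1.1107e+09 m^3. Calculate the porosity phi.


phi = Vp / (A * 1e6 * hr)
phi = 1.1107e+09 / (15.675 * 1e6 * 1256.6)
phi = 0.056389


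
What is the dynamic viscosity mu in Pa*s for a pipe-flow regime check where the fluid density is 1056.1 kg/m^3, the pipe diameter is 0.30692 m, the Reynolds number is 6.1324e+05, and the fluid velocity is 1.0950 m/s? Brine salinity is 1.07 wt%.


mu = rho * vel * D / Re
mu = 1056.1 * 1.0950 * 0.30692 / 6.1324e+05
mu = 0.00057878 Pa*s


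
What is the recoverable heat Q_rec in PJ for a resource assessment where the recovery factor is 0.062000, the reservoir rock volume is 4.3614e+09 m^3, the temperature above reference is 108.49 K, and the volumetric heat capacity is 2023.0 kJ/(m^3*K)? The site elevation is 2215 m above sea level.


Step 1: Q_s = Vr*rhoc*dT/1e12 = 4.3614e+09*2023.0*108.49/1e12 = 957.2194 PJ
Step 2: Q_rec = Q_s * RF = 957.2194 * 0.062 = 59.348 PJ
Q_rec = 59.348 PJ


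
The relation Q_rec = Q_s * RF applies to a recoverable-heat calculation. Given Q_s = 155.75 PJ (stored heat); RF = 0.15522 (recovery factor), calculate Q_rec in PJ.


Q_rec = Q_s * RF
Q_rec = 155.75 * 0.15522
Q_rec = 24.176 PJ


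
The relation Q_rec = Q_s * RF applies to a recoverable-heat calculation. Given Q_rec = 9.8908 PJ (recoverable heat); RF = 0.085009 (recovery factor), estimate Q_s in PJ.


Q_s = Q_rec / RF
Q_s = 9.8908 / 0.085009
Q_s = 116.35 PJ


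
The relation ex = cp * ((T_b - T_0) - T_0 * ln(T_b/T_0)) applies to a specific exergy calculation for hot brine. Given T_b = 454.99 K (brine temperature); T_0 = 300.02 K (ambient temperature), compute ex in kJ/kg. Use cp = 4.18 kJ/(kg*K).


ex = cp * ((T_b - T_0) - T_0 * ln(T_b/T_0))
ex = 4.18 * ((454.99 - 300.02) - 300.02 * ln(454.99/300.02))
ex = 125.54 kJ/kg


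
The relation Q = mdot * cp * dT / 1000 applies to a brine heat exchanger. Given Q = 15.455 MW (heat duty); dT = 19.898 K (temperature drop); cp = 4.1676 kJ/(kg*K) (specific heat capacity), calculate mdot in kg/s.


mdot = Q * 1000 / (cp * dT)
mdot = 15.455 * 1000 / (4.1676 * 19.898)
mdot = 186.37 kg/s


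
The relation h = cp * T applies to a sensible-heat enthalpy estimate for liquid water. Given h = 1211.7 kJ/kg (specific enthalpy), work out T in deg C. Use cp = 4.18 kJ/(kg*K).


T = h / cp
T = 1211.7 / 4.18
T = 289.88 deg C


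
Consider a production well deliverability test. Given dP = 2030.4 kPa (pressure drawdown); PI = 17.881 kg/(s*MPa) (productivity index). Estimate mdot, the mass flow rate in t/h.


mdot = PI * dP / 1000
mdot = 17.881 * 2030.4 / 1000
mdot = 36.30558 kg/s
Convert: 36.30558 kg/s * 3.6 = 130.70 t/h
mdot = 130.70 t/h


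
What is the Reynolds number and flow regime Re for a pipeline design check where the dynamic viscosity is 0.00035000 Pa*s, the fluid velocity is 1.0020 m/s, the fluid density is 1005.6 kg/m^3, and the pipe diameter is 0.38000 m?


Step 1: Re = rho*vel*D/mu = 1005.6*1.002*0.38/0.00035 = 1.0940e+06
Step 2: Re = 1.0940e+06 > 4000, so flow is turbulent.
Re = 1.0940e+06 (turbulent)


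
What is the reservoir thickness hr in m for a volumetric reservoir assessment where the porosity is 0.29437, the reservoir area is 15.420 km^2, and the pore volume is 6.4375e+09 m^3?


hr = Vp / (A * 1e6 * phi)
hr = 6.4375e+09 / (15.420 * 1e6 * 0.29437)
hr = 1418.2 m


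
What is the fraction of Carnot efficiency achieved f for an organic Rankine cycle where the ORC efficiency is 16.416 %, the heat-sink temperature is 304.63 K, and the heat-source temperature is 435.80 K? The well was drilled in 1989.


f = (eta_orc/100) / (1 - Tc/Th)
f = (16.416/100) / (1 - 304.63/435.80)
f = 0.54541


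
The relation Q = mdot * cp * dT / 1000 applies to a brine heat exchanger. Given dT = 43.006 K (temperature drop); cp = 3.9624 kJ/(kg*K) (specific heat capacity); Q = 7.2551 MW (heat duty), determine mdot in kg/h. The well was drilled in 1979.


mdot = Q * 1000 / (cp * dT)
mdot = 7.2551 * 1000 / (3.9624 * 43.006)
mdot = 42.57514 kg/s
Convert: 42.57514 kg/s * 3600.0 = 1.5327e+05 kg/h
mdot = 1.5327e+05 kg/h


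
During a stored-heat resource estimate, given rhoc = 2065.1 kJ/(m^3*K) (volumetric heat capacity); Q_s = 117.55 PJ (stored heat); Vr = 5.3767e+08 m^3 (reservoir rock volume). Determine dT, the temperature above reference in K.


dT = Q_s * 1e12 / (Vr * rhoc)
dT = 117.55 * 1e12 / (5.3767e+08 * 2065.1)
dT = 105.87 K


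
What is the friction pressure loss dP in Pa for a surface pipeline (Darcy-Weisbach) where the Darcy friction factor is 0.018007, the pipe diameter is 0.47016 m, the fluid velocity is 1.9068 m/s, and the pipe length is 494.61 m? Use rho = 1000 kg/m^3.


dP = f * (L/D) * (rho*vel^2/2) / 1000
dP = 0.018007 * (494.61/0.47016) * (1000*1.9068^2/2) / 1000
dP = 34.43808 kPa
Convert: 34.43808 kPa * 1000.0 = 34438 Pa
dP = 34438 Pa


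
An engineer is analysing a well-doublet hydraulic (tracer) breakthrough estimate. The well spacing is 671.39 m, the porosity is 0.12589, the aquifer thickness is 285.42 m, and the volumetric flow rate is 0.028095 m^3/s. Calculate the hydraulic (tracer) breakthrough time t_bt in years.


t_bt = pi * hr * phi * L^2 / (3 * Qv) / (365.25*86400)
t_bt = pi * 285.42 * 0.12589 * 671.39^2 / (3 * 0.028095) / (365.25*86400)
t_bt = 19.130 years


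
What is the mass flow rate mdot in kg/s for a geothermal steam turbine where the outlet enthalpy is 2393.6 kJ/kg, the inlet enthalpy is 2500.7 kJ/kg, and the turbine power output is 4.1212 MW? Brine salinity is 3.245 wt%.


mdot = P * 1000 / (h_in - h_out)
mdot = 4.1212 * 1000 / (2500.7 - 2393.6)
mdot = 38.480 kg/s


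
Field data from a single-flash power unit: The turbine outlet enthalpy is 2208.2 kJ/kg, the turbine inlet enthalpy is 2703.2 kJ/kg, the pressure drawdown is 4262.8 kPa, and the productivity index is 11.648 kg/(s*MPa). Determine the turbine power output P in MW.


Step 1: mdot = PI * dP / 1000 = 11.648 * 4262.8 / 1000 = 49.65309 kg/s
Step 2: P = mdot*(h_in - h_out)/1000 = 49.65309*(2703.2 - 2208.2)/1000 = 24.578 MW
P = 24.578 MW


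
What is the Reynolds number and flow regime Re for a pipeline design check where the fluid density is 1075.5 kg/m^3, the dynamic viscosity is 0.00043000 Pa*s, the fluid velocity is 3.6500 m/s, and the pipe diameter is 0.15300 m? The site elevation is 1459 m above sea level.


Step 1: Re = rho*vel*D/mu = 1075.5*3.65*0.153/0.00043 = 1.3968e+06
Step 2: Re = 1.3968e+06 > 4000, so flow is turbulent.
Re = 1.3968e+06 (turbulent)


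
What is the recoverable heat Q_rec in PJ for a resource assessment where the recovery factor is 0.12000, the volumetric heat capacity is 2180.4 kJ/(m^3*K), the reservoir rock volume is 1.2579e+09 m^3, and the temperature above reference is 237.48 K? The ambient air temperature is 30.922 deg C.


Step 1: Q_s = Vr*rhoc*dT/1e12 = 1.2579e+09*2180.4*237.48/1e12 = 651.3424 PJ
Step 2: Q_rec = Q_s * RF = 651.3424 * 0.12 = 78.161 PJ
Q_rec = 78.161 PJ


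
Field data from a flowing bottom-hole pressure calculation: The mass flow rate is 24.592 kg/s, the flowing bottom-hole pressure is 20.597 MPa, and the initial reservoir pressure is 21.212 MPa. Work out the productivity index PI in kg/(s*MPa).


PI = mdot / (P_i - P_wf)
PI = 24.592 / (21.212 - 20.597)
PI = 39.987 kg/(s*MPa)


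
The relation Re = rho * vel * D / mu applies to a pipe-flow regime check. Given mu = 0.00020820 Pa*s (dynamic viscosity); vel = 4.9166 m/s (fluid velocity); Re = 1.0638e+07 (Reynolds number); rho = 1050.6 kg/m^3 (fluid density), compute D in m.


D = Re * mu / (rho * vel)
D = 1.0638e+07 * 0.00020820 / (1050.6 * 4.9166)
D = 0.42878 m


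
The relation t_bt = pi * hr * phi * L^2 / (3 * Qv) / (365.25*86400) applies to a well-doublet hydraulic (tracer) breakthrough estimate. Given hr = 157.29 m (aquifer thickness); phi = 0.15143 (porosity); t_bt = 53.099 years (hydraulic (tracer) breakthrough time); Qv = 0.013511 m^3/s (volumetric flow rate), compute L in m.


L = sqrt(t_bt*365.25*86400*3*Qv / (pi*hr*phi))
L = sqrt(53.099*365.25*86400*3*0.013511 / (pi*157.29*0.15143))
L = 952.73 m


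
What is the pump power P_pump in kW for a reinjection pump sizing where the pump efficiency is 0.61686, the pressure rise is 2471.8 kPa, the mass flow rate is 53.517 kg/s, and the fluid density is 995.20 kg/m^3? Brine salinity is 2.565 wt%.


P_pump = mdot * dP / (rho * eta)
P_pump = 53.517 * 2471.8 / (995.20 * 0.61686)
P_pump = 215.48 kW


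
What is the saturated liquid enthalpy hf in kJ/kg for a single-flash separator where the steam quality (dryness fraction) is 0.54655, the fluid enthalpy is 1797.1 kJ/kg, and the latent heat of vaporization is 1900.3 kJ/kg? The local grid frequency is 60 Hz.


hf = h - x * hfg
hf = 1797.1 - 0.54655 * 1900.3
hf = 758.49 kJ/kg


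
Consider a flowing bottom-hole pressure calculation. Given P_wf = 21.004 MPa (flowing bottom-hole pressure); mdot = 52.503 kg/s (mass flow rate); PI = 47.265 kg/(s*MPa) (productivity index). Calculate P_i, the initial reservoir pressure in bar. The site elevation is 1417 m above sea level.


P_i = P_wf + mdot / PI
P_i = 21.004 + 52.503 / 47.265
P_i = 22.11482 MPa
Convert: 22.11482 MPa * 10.0 = 221.15 bar
P_i = 221.15 bar


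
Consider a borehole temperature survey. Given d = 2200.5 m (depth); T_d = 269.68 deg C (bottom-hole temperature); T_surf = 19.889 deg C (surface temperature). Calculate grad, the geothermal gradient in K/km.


grad = (T_d - T_surf) / d * 1000
grad = (269.68 - 19.889) / 2200.5 * 1000
grad = 113.5156 deg C/km
Convert: 113.5156 deg C/km * 1.0 = 113.52 K/km
grad = 113.52 K/km


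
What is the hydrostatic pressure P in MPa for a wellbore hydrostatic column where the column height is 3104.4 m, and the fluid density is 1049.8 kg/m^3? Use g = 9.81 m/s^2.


P = rho * g * h / 1e6
P = 1049.8 * 9.81 * 3104.4 / 1e6
P = 31.971 MPa


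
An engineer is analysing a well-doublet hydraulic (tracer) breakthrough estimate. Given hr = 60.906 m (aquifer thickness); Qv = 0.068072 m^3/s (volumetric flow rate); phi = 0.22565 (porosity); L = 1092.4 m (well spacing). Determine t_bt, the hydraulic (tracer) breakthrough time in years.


t_bt = pi * hr * phi * L^2 / (3 * Qv) / (365.25*86400)
t_bt = pi * 60.906 * 0.22565 * 1092.4^2 / (3 * 0.068072) / (365.25*86400)
t_bt = 7.9949 years


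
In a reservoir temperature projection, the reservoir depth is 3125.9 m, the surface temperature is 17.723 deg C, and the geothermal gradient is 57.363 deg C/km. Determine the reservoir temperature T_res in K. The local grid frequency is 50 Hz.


T_res = T_surf + grad * d / 1000
T_res = 17.723 + 57.363 * 3125.9 / 1000
T_res = 197.0340 deg C
Convert to K: 197.0340 + 273.15 = 470.18 K
T_res = 470.18 K


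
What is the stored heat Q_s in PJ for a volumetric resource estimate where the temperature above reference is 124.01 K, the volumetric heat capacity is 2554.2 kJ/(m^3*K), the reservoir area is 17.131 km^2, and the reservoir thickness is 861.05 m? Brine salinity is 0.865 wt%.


Step 1: Vr = A*1e6*hr = 17.131*1e6*861.05 = 1.475065e+10 m^3
Step 2: Q_s = Vr*rhoc*dT/1e12 = 1.475065e+10*2554.2*124.01/1e12 = 4672.2 PJ
Q_s = 4672.2 PJ


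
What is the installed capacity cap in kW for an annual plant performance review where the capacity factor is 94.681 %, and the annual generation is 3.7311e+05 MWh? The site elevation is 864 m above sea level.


cap = E_a / (CF/100 * 8760)
cap = 3.7311e+05 / (94.681/100 * 8760)
cap = 44.98523 MW
Convert: 44.98523 MW * 1000.0 = 44985 kW
cap = 44985 kW


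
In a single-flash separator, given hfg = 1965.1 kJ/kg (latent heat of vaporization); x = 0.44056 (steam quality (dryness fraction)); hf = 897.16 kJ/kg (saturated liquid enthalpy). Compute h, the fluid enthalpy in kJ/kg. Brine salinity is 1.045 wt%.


h = hf + x * hfg
h = 897.16 + 0.44056 * 1965.1
h = 1762.9 kJ/kg


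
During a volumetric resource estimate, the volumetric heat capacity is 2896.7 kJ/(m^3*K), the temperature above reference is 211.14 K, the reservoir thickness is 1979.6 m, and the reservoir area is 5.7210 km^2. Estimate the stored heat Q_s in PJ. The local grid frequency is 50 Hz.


Step 1: Vr = A*1e6*hr = 5.721*1e6*1979.6 = 1.132529e+10 m^3
Step 2: Q_s = Vr*rhoc*dT/1e12 = 1.132529e+10*2896.7*211.14/1e12 = 6926.7 PJ
Q_s = 6926.7 PJ


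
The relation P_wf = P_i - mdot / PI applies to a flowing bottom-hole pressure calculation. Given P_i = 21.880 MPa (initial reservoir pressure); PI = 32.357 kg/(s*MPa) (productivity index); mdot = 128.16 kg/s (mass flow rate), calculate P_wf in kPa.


P_wf = P_i - mdot / PI
P_wf = 21.880 - 128.16 / 32.357
P_wf = 17.91919 MPa
Convert: 17.91919 MPa * 1000.0 = 17919 kPa
P_wf = 17919 kPa


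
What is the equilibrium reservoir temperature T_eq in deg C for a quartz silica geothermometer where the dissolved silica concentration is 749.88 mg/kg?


T_eq = 1309 / (5.19 - log10(SiO2)) - 273.15
T_eq = 1309 / (5.19 - log10(749.88)) - 273.15
T_eq = 292.29 deg C


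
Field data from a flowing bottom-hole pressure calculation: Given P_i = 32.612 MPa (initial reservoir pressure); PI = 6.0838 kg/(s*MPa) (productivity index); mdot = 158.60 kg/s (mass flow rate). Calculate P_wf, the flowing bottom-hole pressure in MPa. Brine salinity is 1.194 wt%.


P_wf = P_i - mdot / PI
P_wf = 32.612 - 158.60 / 6.0838
P_wf = 6.5428 MPa


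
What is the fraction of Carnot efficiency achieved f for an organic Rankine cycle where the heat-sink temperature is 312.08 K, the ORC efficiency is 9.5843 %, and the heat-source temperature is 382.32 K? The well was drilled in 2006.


f = (eta_orc/100) / (1 - Tc/Th)
f = (9.5843/100) / (1 - 312.08/382.32)
f = 0.52168


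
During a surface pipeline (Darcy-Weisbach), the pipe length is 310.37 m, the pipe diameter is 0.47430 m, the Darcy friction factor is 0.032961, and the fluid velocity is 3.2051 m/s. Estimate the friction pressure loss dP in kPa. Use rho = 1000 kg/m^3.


dP = f * (L/D) * (rho*vel^2/2) / 1000
dP = 0.032961 * (310.37/0.47430) * (1000*3.2051^2/2) / 1000
dP = 110.78 kPa


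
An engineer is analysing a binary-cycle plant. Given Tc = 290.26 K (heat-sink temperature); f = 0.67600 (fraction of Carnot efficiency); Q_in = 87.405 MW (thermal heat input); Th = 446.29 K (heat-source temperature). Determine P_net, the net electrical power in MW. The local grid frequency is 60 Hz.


Step 1: eta = (1 - Tc/Th)*f = (1 - 290.26/446.29)*0.676 = 0.2363402
Step 2: P_net = eta * Q_in = 0.2363402 * 87.405 = 20.657 MW
P_net = 20.657 MW


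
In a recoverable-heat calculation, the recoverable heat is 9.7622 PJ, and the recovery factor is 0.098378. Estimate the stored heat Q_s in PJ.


Q_s = Q_rec / RF
Q_s = 9.7622 / 0.098378
Q_s = 99.232 PJ


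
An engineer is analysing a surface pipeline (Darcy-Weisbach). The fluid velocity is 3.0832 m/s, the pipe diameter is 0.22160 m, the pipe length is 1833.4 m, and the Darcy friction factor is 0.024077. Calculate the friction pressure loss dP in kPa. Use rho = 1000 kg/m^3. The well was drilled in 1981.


dP = f * (L/D) * (rho*vel^2/2) / 1000
dP = 0.024077 * (1833.4/0.22160) * (1000*3.0832^2/2) / 1000
dP = 946.81 kPa


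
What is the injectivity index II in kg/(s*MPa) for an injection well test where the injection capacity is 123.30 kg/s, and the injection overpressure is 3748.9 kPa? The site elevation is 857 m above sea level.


II = mdot * 1000 / dP
II = 123.30 * 1000 / 3748.9
II = 32.890 kg/(s*MPa)


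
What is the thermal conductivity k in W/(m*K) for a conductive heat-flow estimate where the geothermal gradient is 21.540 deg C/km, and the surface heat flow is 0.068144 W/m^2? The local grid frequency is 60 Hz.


k = q * 1000 / grad
k = 0.068144 * 1000 / 21.540
k = 3.1636 W/(m*K)


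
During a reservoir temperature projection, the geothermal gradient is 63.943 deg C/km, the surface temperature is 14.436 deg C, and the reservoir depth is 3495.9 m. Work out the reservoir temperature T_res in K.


T_res = T_surf + grad * d / 1000
T_res = 14.436 + 63.943 * 3495.9 / 1000
T_res = 237.9743 deg C
Convert to K: 237.9743 + 273.15 = 511.12 K
T_res = 511.12 K


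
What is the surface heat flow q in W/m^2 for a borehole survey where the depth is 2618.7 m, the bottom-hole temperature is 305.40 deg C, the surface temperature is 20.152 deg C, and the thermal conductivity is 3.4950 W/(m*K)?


Step 1: grad = (T_d - T_surf)/d * 1000 = (305.4 - 20.152)/2618.7 * 1000 = 108.9273 deg C/km
Step 2: q = k * grad / 1000 = 3.495 * 108.9273 / 1000 = 0.38070 W/m^2
q = 0.38070 W/m^2


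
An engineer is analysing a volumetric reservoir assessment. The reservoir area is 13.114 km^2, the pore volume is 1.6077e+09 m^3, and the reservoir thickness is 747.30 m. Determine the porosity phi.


phi = Vp / (A * 1e6 * hr)
phi = 1.6077e+09 / (13.114 * 1e6 * 747.30)
phi = 0.16405
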